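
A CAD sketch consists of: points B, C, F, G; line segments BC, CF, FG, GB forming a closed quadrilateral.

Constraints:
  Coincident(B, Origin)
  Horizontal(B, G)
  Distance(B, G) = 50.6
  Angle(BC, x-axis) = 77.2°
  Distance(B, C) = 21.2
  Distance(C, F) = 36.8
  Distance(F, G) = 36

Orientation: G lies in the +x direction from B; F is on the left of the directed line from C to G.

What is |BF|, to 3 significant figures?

51.8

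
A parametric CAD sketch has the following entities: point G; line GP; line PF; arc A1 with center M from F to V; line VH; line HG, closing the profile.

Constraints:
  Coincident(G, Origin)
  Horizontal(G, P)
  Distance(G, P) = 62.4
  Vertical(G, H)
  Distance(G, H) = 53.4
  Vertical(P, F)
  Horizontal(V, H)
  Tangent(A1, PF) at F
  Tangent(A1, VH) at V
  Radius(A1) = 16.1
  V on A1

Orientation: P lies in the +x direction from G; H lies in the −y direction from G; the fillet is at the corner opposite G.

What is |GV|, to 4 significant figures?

70.68

G is at the origin; G and P share the same y with |GP| = 62.4 and P on the +x side, so P = (62.40, 0.000). GH is vertical with |GH| = 53.4 and H on the −y side, so H = (0.000, -53.40). The virtual corner opposite G is at (62.40, -53.40). Since A1 is tangent to PF there, MF ⟂ PF and A1 meets VH tangentially, so MV is at right angles to VH, with radius 16.1, so the center M sits 16.1 in from both sides at M = (46.30, -37.30). That places the tangent points at F = (62.40, -37.30) on PF and V = (46.30, -53.40) on VH. Then |GV| = |V − G| = 70.68.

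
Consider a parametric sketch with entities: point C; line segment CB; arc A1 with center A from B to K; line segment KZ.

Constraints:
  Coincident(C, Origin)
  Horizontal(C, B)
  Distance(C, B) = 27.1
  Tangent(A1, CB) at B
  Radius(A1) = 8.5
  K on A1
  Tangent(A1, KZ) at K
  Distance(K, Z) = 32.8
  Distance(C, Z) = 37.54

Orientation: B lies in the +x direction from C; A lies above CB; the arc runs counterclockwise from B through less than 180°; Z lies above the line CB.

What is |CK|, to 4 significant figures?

35.96

Checks: |AK| = 8.500 ✓; ∠(AK, KZ) = 90.00° ✓; |KZ| = 32.80 ✓; |CZ| = 37.54 ✓.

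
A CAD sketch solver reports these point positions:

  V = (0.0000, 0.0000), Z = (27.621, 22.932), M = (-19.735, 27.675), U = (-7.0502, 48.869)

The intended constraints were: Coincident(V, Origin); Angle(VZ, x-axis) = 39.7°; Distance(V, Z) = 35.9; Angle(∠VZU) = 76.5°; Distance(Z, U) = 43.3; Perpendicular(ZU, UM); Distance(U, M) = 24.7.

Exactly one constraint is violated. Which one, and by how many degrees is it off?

Perpendicular(ZU, UM) — off by 5.90°.

V = (0.00, 0.00) ✓; VZ at 39.70° ✓; |VZ| = 35.90 ✓; ∠VZU = 76.50° ✓; |ZU| = 43.30 ✓; ∠(ZU, UM) = 95.90° ✗; |UM| = 24.70 ✓.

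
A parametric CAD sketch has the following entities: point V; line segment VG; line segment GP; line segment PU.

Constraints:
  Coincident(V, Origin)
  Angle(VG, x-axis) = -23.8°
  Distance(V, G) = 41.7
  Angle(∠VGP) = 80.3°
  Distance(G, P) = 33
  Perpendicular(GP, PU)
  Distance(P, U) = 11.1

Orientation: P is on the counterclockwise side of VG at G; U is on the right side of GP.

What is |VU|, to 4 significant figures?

58.31

V is at the origin; VG runs at -23.8° with length 41.7, so G = 41.7·(cos -23.8°, sin -23.8°) = (38.15, -16.83). ∠VGP = 80.3°, so GP runs at -23.8° + (180° − 80.3°) = 75.90° from the x-axis; with |GP| = 33.0, P = G + 33.0·(cos 75.90°, sin 75.90°) = (46.19, 15.18). The perpendicularity gives PU at right angles to GP; with |PU| = 11.1 on the right of GP, U = P + 11.1·(0.9699, -0.2436) = (56.96, 12.47). Then |VU| = |U − V| = 58.31.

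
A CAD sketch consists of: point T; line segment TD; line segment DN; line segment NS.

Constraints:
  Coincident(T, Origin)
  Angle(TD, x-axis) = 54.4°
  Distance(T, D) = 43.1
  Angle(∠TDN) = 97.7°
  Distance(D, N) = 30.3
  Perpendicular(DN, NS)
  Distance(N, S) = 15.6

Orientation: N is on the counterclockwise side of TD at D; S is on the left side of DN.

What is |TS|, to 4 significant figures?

45.13

T is at the origin; TD runs at 54.4° with length 43.1, so D = 43.1·(cos 54.4°, sin 54.4°) = (25.09, 35.04). ∠TDN = 97.7°, so DN runs at 54.4° + (180° − 97.7°) = 136.7° from the x-axis; with |DN| = 30.3, N = D + 30.3·(cos 136.7°, sin 136.7°) = (3.038, 55.82). The perpendicularity gives NS at right angles to DN; with |NS| = 15.6 on the left of DN, S = N + 15.6·(-0.6858, -0.7278) = (-7.661, 44.47). Then |TS| = |S − T| = 45.13.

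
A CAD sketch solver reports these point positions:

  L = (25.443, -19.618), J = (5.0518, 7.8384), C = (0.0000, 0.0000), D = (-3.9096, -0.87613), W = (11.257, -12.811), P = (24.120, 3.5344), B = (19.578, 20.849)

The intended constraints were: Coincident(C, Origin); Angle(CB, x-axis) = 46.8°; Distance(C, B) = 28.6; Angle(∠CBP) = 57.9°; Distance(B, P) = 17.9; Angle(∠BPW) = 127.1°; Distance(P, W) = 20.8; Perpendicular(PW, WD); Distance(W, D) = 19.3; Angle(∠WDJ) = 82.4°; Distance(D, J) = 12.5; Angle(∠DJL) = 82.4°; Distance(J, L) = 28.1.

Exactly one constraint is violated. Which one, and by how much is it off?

Distance(J, L) = 28.1 — off by 6.10.

C = (0.00, 0.00) ✓; CB at 46.80° ✓; |CB| = 28.60 ✓; ∠CBP = 57.90° ✓; |BP| = 17.90 ✓; ∠BPW = 127.1° ✓; |PW| = 20.80 ✓; ∠(PW, WD) = 90.00° ✓; |WD| = 19.30 ✓; ∠WDJ = 82.40° ✓; |DJ| = 12.50 ✓; ∠DJL = 82.40° ✓; |JL| = 34.20 ✗.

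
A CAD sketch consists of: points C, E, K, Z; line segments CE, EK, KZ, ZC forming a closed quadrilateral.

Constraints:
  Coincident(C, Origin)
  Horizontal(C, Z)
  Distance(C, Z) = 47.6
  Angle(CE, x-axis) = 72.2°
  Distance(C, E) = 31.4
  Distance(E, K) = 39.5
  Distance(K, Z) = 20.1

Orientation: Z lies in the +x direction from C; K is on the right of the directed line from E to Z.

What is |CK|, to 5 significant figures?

28.567

Checks: |EK| = 39.50 ✓; |KZ| = 20.10 ✓.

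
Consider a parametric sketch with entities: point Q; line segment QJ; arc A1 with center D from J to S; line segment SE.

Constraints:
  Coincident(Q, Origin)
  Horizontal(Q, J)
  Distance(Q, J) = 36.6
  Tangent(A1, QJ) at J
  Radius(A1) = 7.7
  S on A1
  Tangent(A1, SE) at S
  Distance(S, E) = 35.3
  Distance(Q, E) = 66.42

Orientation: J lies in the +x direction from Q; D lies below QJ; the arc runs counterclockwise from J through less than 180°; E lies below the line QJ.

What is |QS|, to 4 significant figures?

33.16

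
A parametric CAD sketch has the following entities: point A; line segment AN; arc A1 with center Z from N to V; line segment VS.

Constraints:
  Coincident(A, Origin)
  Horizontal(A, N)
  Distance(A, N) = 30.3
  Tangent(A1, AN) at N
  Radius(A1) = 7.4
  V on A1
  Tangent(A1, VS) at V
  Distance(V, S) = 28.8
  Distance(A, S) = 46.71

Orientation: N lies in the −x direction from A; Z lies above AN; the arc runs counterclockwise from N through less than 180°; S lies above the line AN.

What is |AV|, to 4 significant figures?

24.65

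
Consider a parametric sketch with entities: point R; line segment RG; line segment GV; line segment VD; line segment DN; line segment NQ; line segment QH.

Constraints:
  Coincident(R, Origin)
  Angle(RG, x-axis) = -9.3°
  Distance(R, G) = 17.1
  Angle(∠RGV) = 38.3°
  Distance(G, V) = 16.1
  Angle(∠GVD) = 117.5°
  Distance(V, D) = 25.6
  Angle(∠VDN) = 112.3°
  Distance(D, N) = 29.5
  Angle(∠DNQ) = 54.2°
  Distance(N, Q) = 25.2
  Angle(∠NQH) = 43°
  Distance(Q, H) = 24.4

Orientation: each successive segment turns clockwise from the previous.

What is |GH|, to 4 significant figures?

41.25

R is at the origin; RG runs at -9.3° with length 17.1, so G = (16.88, -2.763). ∠RGV = 38.3° gives GV at -151.0° from the x-axis; with |GV| = 16.1, V = (2.794, -10.57). ∠GVD = 117.5° gives VD at 146.5° from the x-axis; with |VD| = 25.6, D = (-18.55, 3.561). ∠VDN = 112.3° gives DN at 78.80° from the x-axis; with |DN| = 29.5, N = (-12.82, 32.50). ∠DNQ = 54.2° gives NQ at -47.00° from the x-axis; with |NQ| = 25.2, Q = (4.363, 14.07). ∠NQH = 43.0° gives QH at 176.0° from the x-axis; with |QH| = 24.4, H = (-19.98, 15.77). Then |GH| = |H − G| = 41.25.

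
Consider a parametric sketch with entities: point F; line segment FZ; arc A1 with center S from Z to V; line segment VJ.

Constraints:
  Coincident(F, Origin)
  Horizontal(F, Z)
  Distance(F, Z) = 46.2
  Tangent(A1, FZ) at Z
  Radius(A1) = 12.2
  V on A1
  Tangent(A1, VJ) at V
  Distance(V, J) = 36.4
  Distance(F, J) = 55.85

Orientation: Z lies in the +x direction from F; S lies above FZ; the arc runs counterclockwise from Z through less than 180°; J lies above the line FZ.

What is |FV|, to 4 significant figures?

58.79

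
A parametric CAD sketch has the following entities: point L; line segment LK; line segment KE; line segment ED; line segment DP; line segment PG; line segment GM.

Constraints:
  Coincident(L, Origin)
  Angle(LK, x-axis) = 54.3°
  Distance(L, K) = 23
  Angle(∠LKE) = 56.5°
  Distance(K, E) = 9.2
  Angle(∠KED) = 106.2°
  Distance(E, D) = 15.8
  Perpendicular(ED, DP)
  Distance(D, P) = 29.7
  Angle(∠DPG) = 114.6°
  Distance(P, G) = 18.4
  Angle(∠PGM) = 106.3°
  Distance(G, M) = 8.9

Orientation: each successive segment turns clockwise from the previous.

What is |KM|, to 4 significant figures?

22.20

L is at the origin; LK runs at 54.3° with length 23.0, so K = (13.42, 18.68). ∠LKE = 56.5° gives KE at -69.20° from the x-axis; with |KE| = 9.2, E = (16.69, 10.08). ∠KED = 106.2° gives ED at -143.0° from the x-axis; with |ED| = 15.8, D = (4.070, 0.5688). The perpendicularity gives DP at right angles to ED, so DP runs at 127.0°; with |DP| = 29.7, P = (-13.80, 24.29). ∠DPG = 114.6° gives PG at 61.60° from the x-axis; with |PG| = 18.4, G = (-5.052, 40.47). ∠PGM = 106.3° gives GM at -12.10° from the x-axis; with |GM| = 8.9, M = (3.650, 38.61). Then |KM| = |M − K| = 22.20.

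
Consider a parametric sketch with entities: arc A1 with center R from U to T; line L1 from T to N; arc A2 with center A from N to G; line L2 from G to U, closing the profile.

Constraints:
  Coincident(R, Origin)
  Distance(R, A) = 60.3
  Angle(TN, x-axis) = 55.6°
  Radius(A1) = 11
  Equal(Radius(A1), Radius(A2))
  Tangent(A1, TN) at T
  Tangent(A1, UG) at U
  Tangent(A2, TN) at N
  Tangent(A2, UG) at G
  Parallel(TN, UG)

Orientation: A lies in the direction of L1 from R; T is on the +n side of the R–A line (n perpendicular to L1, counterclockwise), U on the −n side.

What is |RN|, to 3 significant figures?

61.3

The slot axis is L1's direction at 55.6°, so u = (cos 55.6°, sin 55.6°) = (0.565, 0.825) and n = (−sin 55.6°, cos 55.6°) = (-0.825, 0.565). R is at the origin and A lies 60.3 along u from R, so A = 60.3·u = (34.1, 49.8). Tangency of A1 to both parallel lines with radius 11.0 puts T and U at R ± 11.0·n: T = (-9.08, 6.21), U = (9.08, -6.21). Equal radii place N and G the same way about A: N = A + 11.0·n = (25.0, 56.0), G = A − 11.0·n = (43.1, 43.5). Then |RN| = |N − R| = 61.3.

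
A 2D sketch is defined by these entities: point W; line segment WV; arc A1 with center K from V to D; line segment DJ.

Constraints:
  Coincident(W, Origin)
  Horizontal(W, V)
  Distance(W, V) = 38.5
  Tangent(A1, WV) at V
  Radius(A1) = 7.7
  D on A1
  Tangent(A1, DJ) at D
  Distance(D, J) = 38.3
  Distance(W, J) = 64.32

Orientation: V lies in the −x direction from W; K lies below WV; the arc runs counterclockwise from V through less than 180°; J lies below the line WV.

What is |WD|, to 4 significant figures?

46.88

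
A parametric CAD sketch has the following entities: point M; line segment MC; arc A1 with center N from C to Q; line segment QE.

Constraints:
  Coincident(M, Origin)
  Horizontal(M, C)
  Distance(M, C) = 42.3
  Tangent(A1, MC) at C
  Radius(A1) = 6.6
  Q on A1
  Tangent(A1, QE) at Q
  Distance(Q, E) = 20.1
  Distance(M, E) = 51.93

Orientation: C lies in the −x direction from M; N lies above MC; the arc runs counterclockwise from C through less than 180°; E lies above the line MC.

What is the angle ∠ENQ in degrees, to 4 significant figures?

71.82°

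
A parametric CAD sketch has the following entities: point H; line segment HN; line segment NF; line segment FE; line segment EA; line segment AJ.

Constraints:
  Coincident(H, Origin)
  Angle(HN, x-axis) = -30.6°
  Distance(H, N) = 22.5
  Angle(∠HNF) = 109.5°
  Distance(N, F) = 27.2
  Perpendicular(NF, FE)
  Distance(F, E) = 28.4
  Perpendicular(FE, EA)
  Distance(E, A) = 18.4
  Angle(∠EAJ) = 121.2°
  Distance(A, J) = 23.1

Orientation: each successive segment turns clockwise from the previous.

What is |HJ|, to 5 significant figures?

13.298

The perpendicularity gives EA at right angles to FE, so EA runs at 78.900°; with |EA| = 18.4, A = (-10.196, -14.621). ∠EAJ = 121.2° gives AJ at 20.100° from the x-axis; with |AJ| = 23.1, J = (11.497, -6.6826). Then |HJ| = |J − H| = 13.298.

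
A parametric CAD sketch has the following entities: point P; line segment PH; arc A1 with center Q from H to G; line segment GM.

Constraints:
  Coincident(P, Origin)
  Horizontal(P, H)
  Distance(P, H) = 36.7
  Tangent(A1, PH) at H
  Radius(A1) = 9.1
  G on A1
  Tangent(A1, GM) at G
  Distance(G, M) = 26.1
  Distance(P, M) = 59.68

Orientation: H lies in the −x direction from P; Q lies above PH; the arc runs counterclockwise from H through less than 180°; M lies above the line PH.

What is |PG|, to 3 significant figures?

34.2

P is at the origin; P and H share the same y with |PH| = 36.7 and H on the −x side, so H = (-36.7, 0.00). Tangency of A1 to PH means the radius QH is perpendicular to PH, so Q = H + (0, 9.1) = (-36.7, 9.10). Since QG ⟂ GM (tangency), |QM| = √(9.1² + 26.1²) = 27.6 regardless of where G sits on A1. So M lies on both circle(P, 59.68) and circle(Q, 27.6); the above-PH intersection is M = (-49.2, 33.7). G is the foot of the tangent from M: G = (-30.4, 15.7).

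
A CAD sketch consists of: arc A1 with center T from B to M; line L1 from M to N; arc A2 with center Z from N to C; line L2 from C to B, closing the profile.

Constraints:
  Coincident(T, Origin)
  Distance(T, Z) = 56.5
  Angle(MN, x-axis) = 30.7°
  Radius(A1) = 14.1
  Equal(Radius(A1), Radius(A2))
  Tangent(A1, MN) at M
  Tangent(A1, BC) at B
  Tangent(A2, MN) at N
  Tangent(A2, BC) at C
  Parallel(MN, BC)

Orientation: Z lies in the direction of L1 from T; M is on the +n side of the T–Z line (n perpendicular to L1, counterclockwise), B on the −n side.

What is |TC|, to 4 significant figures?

58.23

Tangency of A1 to both parallel lines with radius 14.1 puts M and B at T ± 14.1·n: M = (-7.199, 12.12), B = (7.199, -12.12). Equal radii place N and C the same way about Z: N = Z + 14.1·n = (41.38, 40.97), C = Z − 14.1·n = (55.78, 16.72). Then |TC| = |C − T| = 58.23.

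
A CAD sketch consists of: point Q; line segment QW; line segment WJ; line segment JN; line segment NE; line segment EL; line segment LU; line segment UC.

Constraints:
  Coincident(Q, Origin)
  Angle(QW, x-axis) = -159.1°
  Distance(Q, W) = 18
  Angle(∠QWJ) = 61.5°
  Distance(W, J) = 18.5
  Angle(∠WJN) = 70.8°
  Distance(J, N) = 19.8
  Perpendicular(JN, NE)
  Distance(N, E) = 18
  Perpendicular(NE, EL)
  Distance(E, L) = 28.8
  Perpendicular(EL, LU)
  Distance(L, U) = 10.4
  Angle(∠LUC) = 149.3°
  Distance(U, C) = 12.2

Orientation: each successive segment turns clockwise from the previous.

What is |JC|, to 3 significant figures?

4.00

The perpendicularity gives LU at right angles to EL, so LU runs at 63.2°; with |LU| = 10.4, U = (-25.8, 9.19). ∠LUC = 149.3° gives UC at 32.5° from the x-axis; with |UC| = 12.2, C = (-15.5, 15.7). Then |JC| = |C − J| = 4.00.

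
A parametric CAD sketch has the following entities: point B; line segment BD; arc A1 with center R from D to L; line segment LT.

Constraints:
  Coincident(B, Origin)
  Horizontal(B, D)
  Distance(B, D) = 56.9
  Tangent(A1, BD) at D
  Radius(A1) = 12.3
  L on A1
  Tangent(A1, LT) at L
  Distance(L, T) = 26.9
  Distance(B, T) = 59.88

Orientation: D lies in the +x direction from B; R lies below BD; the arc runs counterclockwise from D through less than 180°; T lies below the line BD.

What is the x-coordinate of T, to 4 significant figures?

45.08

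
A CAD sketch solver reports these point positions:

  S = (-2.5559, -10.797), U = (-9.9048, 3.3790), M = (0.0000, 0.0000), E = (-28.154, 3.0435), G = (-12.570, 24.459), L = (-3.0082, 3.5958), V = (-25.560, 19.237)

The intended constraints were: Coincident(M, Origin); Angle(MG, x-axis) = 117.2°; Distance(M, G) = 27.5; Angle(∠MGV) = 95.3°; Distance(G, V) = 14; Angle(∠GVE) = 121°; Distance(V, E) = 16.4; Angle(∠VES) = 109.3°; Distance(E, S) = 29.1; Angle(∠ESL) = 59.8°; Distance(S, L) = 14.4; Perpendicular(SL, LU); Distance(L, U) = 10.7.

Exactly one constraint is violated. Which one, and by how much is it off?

Distance(L, U) = 10.7 — off by 3.80.

M = (0.00, 0.00) ✓; MG at 117.2° ✓; |MG| = 27.50 ✓; ∠MGV = 95.30° ✓; |GV| = 14.00 ✓; ∠GVE = 121.0° ✓; |VE| = 16.40 ✓; ∠VES = 109.3° ✓; |ES| = 29.10 ✓; ∠ESL = 59.80° ✓; |SL| = 14.40 ✓; ∠(SL, LU) = 90.00° ✓; |LU| = 6.900 ✗.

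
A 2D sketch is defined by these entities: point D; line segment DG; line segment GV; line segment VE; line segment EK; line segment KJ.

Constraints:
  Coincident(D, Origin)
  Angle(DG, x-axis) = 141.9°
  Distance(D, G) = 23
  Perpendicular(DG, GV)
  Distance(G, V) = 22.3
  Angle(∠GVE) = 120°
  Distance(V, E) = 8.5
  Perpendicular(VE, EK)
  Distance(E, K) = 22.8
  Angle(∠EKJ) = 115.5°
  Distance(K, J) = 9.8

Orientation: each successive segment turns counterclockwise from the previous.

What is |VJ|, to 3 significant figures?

27.0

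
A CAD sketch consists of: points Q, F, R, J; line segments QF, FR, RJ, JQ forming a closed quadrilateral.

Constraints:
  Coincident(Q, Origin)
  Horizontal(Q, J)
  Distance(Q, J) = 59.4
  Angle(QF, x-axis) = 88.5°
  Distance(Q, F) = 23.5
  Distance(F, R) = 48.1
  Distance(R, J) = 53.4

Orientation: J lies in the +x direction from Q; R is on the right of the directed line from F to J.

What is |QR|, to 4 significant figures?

26.01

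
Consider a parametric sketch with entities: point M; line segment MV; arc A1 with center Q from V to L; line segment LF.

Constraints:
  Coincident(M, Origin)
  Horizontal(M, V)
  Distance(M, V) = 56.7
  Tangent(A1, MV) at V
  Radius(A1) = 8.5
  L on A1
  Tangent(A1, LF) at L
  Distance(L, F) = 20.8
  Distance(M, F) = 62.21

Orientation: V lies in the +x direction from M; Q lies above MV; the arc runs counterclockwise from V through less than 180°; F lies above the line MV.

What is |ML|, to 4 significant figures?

65.36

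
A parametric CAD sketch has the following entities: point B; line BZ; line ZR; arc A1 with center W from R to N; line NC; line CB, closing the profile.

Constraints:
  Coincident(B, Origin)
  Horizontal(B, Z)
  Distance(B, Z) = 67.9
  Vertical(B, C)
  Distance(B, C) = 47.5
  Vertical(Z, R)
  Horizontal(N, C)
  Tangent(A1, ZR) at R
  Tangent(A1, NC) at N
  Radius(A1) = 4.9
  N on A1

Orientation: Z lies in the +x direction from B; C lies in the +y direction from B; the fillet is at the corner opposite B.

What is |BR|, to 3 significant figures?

80.2

B is at the origin; BZ is horizontal with |BZ| = 67.9 and Z on the +x side, so Z = (67.9, 0.00). B and C share the same x with |BC| = 47.5 and C on the +y side, so C = (0.00, 47.5). The virtual corner opposite B is at (67.9, 47.5). A1 meets ZR tangentially, so WR is at right angles to ZR and the tangent condition forces WN to be normal to NC, with radius 4.9, so the center W sits 4.9 in from both sides at W = (63.0, 42.6). That places the tangent points at R = (67.9, 42.6) on ZR and N = (63.0, 47.5) on NC. Then |BR| = |R − B| = 80.2.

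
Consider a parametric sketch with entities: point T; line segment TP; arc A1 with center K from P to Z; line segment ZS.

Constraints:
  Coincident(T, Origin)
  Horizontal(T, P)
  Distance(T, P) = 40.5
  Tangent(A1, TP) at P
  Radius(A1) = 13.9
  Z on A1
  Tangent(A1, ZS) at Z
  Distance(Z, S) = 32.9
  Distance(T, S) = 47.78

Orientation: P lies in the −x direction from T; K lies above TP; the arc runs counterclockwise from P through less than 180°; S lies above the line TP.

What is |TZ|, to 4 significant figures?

29.08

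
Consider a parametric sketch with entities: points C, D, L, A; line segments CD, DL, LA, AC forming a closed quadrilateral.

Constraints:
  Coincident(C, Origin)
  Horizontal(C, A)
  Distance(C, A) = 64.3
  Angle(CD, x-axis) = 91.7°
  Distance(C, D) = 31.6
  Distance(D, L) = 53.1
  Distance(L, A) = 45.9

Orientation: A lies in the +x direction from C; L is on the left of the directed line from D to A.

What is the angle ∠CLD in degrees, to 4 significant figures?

27.49°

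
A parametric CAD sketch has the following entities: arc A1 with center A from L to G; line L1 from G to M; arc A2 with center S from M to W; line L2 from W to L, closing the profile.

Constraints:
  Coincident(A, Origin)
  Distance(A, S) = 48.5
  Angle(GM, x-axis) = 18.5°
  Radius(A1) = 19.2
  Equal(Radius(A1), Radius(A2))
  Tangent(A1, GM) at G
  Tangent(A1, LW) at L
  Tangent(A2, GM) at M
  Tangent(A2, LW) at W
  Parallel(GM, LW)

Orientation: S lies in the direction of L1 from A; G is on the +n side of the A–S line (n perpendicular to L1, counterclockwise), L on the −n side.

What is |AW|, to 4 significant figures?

52.16

The slot axis is L1's direction at 18.5°, so u = (cos 18.5°, sin 18.5°) = (0.9483, 0.3173) and n = (−sin 18.5°, cos 18.5°) = (-0.3173, 0.9483). A is at the origin and S lies 48.5 along u from A, so S = 48.5·u = (45.99, 15.39). Tangency of A1 to both parallel lines with radius 19.2 puts G and L at A ± 19.2·n: G = (-6.092, 18.21), L = (6.092, -18.21). Equal radii place M and W the same way about S: M = S + 19.2·n = (39.90, 33.60), W = S − 19.2·n = (52.09, -2.819). Then |AW| = |W − A| = 52.16.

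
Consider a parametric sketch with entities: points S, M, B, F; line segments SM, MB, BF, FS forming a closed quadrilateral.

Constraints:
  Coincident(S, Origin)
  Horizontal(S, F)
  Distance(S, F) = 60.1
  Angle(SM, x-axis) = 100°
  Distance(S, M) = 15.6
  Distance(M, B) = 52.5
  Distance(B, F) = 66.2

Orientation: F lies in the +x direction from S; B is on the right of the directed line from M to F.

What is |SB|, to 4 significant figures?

36.91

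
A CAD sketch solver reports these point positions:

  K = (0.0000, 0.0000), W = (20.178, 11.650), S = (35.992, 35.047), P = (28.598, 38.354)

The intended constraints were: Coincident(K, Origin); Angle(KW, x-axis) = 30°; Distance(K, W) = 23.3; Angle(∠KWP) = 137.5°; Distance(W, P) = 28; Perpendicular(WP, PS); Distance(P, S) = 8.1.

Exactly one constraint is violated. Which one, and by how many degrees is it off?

Perpendicular(WP, PS) — off by 6.60°.

K = (0.00, 0.00) ✓; KW at 30.00° ✓; |KW| = 23.30 ✓; ∠KWP = 137.5° ✓; |WP| = 28.00 ✓; ∠(WP, PS) = 96.60° ✗; |PS| = 8.100 ✓.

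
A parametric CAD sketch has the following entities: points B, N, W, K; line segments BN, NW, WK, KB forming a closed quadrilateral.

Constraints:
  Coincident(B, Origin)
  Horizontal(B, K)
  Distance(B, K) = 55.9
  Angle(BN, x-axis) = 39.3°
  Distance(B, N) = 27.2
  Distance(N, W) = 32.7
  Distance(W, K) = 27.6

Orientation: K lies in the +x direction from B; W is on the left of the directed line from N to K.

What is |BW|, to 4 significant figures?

58.88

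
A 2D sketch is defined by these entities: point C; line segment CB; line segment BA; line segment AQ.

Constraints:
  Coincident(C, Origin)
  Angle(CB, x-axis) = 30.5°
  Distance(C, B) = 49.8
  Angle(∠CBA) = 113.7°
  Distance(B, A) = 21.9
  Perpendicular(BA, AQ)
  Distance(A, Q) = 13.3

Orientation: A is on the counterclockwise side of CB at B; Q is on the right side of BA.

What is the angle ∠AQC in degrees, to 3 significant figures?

35.4°

C is at the origin; CB runs at 30.5° with length 49.8, so B = 49.8·(cos 30.5°, sin 30.5°) = (42.9, 25.3). ∠CBA = 113.7°, so BA runs at 30.5° + (180° − 113.7°) = 96.8° from the x-axis; with |BA| = 21.9, A = B + 21.9·(cos 96.8°, sin 96.8°) = (40.3, 47.0). BA is perpendicular to AQ; with |AQ| = 13.3 on the right of BA, Q = A + 13.3·(0.993, 0.118) = (53.5, 48.6). Then cos ∠AQC = QA·QC / (|QA||QC|), giving 35.4°.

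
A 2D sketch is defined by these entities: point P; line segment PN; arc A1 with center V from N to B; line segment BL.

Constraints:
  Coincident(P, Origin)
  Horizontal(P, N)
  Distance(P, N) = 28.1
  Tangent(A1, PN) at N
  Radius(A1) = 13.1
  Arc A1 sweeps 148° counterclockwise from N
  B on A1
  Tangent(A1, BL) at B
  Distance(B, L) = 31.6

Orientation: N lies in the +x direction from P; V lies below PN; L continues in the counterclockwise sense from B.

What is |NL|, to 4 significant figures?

45.51

On A1, N sits at bearing 90° from V; a 148° counterclockwise sweep puts B at bearing 238°, so B = V + 13.1·(cos 238°, sin 238°) = (21.16, -24.21). Since A1 is tangent to BL there, VB ⟂ BL, so BL runs along (−sin 238°, cos 238°); with |BL| = 31.6, L = (47.96, -40.95). Then |NL| = |L − N| = 45.51.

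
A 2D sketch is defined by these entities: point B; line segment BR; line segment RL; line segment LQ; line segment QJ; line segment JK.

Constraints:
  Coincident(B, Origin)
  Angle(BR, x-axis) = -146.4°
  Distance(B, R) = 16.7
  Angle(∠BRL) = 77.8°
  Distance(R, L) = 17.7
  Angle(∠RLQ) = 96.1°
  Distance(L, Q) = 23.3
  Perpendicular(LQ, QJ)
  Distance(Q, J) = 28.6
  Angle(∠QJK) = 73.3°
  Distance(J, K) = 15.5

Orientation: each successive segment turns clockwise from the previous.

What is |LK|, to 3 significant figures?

25.6

B is at the origin; BR runs at -146.4° with length 16.7, so R = (-13.9, -9.24). ∠BRL = 77.8° gives RL at 111° from the x-axis; with |RL| = 17.7, L = (-20.4, 7.24). ∠RLQ = 96.1° gives LQ at 27.5° from the x-axis; with |LQ| = 23.3, Q = (0.299, 18.0). LQ ⟂ QJ, so QJ runs at -62.5°; with |QJ| = 28.6, J = (13.5, -7.37). ∠QJK = 73.3° gives JK at -169° from the x-axis; with |JK| = 15.5, K = (-1.72, -10.3). Then |LK| = |K − L| = 25.6.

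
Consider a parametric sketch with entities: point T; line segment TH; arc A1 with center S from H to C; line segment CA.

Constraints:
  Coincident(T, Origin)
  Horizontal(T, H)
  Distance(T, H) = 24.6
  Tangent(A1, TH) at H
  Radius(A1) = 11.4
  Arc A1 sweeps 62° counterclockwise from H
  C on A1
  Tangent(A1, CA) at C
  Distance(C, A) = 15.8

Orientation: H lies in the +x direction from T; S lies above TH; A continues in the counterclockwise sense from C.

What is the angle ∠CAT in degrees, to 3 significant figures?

36.6°

T is at the origin; T and H share the same y with |TH| = 24.6 and H on the +x side, so H = (24.6, 0.00). The tangent condition forces SH to be normal to TH, so S = H + (0, 11.4) = (24.6, 11.4). On A1, H sits at bearing -90° from S; a 62° counterclockwise sweep puts C at bearing -28°, so C = S + 11.4·(cos -28°, sin -28°) = (34.7, 6.05). A1 meets CA tangentially, so SC is at right angles to CA, so CA runs along (−sin -28°, cos -28°); with |CA| = 15.8, A = (42.1, 20.0). Then cos ∠CAT = AC·AT / (|AC||AT|), giving 36.6°.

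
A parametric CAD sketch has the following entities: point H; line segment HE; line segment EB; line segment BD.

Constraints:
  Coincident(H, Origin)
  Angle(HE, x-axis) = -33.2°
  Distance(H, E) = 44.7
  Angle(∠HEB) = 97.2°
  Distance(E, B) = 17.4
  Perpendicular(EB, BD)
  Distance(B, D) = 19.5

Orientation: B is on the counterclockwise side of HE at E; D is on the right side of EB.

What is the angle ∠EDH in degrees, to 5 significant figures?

21.930°

H is at the origin; HE runs at -33.2° with length 44.7, so E = 44.7·(cos -33.2°, sin -33.2°) = (37.403, -24.476). ∠HEB = 97.2°, so EB runs at -33.2° + (180° − 97.2°) = 49.600° from the x-axis; with |EB| = 17.4, B = E + 17.4·(cos 49.600°, sin 49.600°) = (48.681, -11.225). EB is perpendicular to BD; with |BD| = 19.5 on the right of EB, D = B + 19.5·(0.76154, -0.64812) = (63.531, -23.864). Then cos ∠EDH = DE·DH / (|DE||DH|), giving 21.930°.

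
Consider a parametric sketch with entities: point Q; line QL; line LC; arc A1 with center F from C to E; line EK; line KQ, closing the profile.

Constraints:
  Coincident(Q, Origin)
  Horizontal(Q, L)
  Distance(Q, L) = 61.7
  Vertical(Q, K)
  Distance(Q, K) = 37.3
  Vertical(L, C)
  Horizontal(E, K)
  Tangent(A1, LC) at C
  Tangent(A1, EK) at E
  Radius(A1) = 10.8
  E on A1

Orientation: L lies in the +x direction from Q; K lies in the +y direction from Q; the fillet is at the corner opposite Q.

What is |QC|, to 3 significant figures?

67.2

Q is at the origin; Q and L share the same y with |QL| = 61.7 and L on the +x side, so L = (61.7, 0.00). Q and K share the same x with |QK| = 37.3 and K on the +y side, so K = (0.00, 37.3). The virtual corner opposite Q is at (61.7, 37.3). A1 meets LC tangentially, so FC is at right angles to LC and A1 meets EK tangentially, so FE is at right angles to EK, with radius 10.8, so the center F sits 10.8 in from both sides at F = (50.9, 26.5). That places the tangent points at C = (61.7, 26.5) on LC and E = (50.9, 37.3) on EK. Then |QC| = |C − Q| = 67.2.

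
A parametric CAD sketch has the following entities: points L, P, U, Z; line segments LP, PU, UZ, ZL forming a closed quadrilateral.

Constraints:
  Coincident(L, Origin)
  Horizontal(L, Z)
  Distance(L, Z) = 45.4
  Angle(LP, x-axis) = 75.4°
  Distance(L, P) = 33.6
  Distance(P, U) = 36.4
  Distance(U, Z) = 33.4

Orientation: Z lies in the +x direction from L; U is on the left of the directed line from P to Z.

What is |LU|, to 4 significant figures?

55.92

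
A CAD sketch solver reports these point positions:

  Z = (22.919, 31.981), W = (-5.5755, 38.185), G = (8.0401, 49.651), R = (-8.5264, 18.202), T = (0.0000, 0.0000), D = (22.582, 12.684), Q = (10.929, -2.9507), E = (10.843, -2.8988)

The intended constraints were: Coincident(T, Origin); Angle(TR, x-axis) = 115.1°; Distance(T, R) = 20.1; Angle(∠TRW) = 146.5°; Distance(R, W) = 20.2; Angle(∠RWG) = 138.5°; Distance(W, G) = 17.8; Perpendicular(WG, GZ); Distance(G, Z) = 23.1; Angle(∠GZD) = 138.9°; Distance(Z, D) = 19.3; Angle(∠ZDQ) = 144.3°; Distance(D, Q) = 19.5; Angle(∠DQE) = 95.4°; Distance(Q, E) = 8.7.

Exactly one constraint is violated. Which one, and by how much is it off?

Distance(Q, E) = 8.7 — off by 8.60.

T = (0.00, 0.00) ✓; TR at 115.1° ✓; |TR| = 20.10 ✓; ∠TRW = 146.5° ✓; |RW| = 20.20 ✓; ∠RWG = 138.5° ✓; |WG| = 17.80 ✓; ∠(WG, GZ) = 90.00° ✓; |GZ| = 23.10 ✓; ∠GZD = 138.9° ✓; |ZD| = 19.30 ✓; ∠ZDQ = 144.3° ✓; |DQ| = 19.50 ✓; ∠DQE = 95.59° ✓; |QE| = 0.1004 ✗.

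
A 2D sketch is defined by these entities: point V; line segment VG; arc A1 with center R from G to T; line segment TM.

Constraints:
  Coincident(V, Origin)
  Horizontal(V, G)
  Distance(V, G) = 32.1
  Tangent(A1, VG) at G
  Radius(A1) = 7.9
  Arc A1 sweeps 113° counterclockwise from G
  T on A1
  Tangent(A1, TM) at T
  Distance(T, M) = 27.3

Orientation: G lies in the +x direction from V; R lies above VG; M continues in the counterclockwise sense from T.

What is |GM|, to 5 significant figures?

36.276

V is at the origin; V and G share the same y with |VG| = 32.1 and G on the +x side, so G = (32.100, 0.0000). Tangency of A1 to VG means the radius RG is perpendicular to VG, so R = G + (0, 7.9) = (32.100, 7.9000). On A1, G sits at bearing -90° from R; a 113° counterclockwise sweep puts T at bearing 23°, so T = R + 7.9·(cos 23°, sin 23°) = (39.372, 10.987). A1 meets TM tangentially, so RT is at right angles to TM, so TM runs along (−sin 23°, cos 23°); with |TM| = 27.3, M = (28.705, 36.117). Then |GM| = |M − G| = 36.276.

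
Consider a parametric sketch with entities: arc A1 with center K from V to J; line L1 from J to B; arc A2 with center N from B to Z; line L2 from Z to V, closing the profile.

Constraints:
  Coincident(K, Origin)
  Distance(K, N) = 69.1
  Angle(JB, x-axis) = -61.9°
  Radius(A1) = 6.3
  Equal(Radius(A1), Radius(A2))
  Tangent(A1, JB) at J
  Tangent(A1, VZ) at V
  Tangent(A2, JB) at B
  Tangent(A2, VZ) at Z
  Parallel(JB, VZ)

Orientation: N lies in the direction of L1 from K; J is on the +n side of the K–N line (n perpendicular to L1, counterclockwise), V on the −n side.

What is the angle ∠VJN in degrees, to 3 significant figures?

84.8°

The slot axis is L1's direction at -61.9°, so u = (cos -61.9°, sin -61.9°) = (0.471, -0.882) and n = (−sin -61.9°, cos -61.9°) = (0.882, 0.471). K is at the origin and N lies 69.1 along u from K, so N = 69.1·u = (32.5, -61.0). Tangency of A1 to both parallel lines with radius 6.3 puts J and V at K ± 6.3·n: J = (5.56, 2.97), V = (-5.56, -2.97). Then cos ∠VJN = JV·JN / (|JV||JN|), giving 84.8°.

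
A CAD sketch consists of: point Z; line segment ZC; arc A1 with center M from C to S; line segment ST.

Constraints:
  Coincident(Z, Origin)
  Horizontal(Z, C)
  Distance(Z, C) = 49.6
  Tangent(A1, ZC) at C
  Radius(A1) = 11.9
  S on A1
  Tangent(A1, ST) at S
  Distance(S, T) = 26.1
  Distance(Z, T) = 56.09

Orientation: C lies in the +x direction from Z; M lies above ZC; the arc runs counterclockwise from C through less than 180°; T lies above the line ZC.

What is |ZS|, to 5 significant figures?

61.604

Checks: ∠(MC, CZ) = 90.00° ✓; |MS| = 11.90 ✓; ∠(MS, ST) = 90.00° ✓; |ST| = 26.10 ✓; |ZT| = 56.09 ✓.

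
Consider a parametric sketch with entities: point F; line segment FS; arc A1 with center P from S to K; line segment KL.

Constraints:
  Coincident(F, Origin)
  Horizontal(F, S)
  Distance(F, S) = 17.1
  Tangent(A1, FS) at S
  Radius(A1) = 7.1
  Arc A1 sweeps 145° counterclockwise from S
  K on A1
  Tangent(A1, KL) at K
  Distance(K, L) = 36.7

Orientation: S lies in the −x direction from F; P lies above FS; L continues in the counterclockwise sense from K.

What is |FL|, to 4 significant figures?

54.87

F is at the origin; FS is horizontal with |FS| = 17.1 and S on the −x side, so S = (-17.10, 0.000). A1 meets FS tangentially, so PS is at right angles to FS, so P = S + (0, 7.1) = (-17.10, 7.100). On A1, S sits at bearing -90° from P; a 145° counterclockwise sweep puts K at bearing 55°, so K = P + 7.1·(cos 55°, sin 55°) = (-13.03, 12.92). Since A1 is tangent to KL there, PK ⟂ KL, so KL runs along (−sin 55°, cos 55°); with |KL| = 36.7, L = (-43.09, 33.97). Then |FL| = |L − F| = 54.87.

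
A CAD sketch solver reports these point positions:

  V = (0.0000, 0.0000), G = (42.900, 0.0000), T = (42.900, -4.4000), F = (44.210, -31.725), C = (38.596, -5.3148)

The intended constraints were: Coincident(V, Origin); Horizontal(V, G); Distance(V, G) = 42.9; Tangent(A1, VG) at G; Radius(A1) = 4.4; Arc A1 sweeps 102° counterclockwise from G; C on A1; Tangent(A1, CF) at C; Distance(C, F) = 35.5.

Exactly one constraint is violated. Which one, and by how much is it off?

Distance(C, F) = 35.5 — off by 8.50.

V = (0.00, 0.00) ✓; V.y = 0.00, G.y = 0.00 ✓; |VG| = 42.90 ✓; ∠(TG, GV) = 90.00° ✓; |TG| = 4.400 ✓; bearing(T→C) − bearing(T→G) = 102.0° ✓; |TC| = 4.400 ✓; ∠(TC, CF) = 90.00° ✓; |CF| = 27.00 ✗.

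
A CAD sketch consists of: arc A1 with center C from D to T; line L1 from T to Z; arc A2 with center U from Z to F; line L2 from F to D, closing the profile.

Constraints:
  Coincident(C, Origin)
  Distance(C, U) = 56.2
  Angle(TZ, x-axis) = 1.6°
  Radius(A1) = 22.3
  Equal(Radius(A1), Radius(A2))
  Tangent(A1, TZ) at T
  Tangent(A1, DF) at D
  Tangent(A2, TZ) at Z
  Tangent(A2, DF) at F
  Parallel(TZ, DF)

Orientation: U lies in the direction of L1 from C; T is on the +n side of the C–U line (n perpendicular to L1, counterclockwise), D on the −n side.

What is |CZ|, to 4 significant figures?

60.46

Tangency of A1 to both parallel lines with radius 22.3 puts T and D at C ± 22.3·n: T = (-0.6227, 22.29), D = (0.6227, -22.29). Equal radii place Z and F the same way about U: Z = U + 22.3·n = (55.56, 23.86), F = U − 22.3·n = (56.80, -20.72). Then |CZ| = |Z − C| = 60.46.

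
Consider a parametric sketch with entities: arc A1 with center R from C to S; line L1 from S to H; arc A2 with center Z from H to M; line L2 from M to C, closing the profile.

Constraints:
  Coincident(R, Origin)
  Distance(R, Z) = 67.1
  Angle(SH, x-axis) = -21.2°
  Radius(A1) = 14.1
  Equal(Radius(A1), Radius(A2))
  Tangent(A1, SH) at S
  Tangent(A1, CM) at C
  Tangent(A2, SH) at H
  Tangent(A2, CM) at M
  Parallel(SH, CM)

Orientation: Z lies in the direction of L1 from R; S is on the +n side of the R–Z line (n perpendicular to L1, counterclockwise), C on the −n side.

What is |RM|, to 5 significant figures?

68.565

The slot axis is L1's direction at -21.2°, so u = (cos -21.2°, sin -21.2°) = (0.93232, -0.36162) and n = (−sin -21.2°, cos -21.2°) = (0.36162, 0.93232). R is at the origin and Z lies 67.1 along u from R, so Z = 67.1·u = (62.559, -24.265). Tangency of A1 to both parallel lines with radius 14.1 puts S and C at R ± 14.1·n: S = (5.0989, 13.146), C = (-5.0989, -13.146). Equal radii place H and M the same way about Z: H = Z + 14.1·n = (67.658, -11.119), M = Z − 14.1·n = (57.460, -37.411). Then |RM| = |M − R| = 68.565.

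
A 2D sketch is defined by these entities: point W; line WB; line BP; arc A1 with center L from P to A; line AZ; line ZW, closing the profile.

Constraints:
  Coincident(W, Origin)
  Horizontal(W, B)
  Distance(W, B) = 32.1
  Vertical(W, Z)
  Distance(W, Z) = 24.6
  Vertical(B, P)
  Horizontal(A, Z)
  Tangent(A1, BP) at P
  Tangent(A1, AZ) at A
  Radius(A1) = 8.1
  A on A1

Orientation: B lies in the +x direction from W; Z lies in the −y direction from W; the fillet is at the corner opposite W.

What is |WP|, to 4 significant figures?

36.09

W is at the origin; WB is horizontal with |WB| = 32.1 and B on the +x side, so B = (32.10, 0.000). W and Z share the same x with |WZ| = 24.6 and Z on the −y side, so Z = (0.000, -24.60). The virtual corner opposite W is at (32.10, -24.60). Tangency of A1 to BP means the radius LP is perpendicular to BP and since A1 is tangent to AZ there, LA ⟂ AZ, with radius 8.1, so the center L sits 8.1 in from both sides at L = (24.00, -16.50). That places the tangent points at P = (32.10, -16.50) on BP and A = (24.00, -24.60) on AZ. Then |WP| = |P − W| = 36.09.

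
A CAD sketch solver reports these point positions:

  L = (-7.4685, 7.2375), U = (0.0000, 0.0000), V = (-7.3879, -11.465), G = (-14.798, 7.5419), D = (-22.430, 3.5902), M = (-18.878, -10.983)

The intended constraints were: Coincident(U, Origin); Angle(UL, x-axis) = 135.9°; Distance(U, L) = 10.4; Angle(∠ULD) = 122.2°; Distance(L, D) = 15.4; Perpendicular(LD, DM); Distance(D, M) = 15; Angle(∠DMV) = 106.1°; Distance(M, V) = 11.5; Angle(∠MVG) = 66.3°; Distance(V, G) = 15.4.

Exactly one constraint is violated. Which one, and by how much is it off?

Distance(V, G) = 15.4 — off by 5.00.

U = (0.00, 0.00) ✓; UL at 135.9° ✓; |UL| = 10.40 ✓; ∠ULD = 122.2° ✓; |LD| = 15.40 ✓; ∠(LD, DM) = 90.00° ✓; |DM| = 15.00 ✓; ∠DMV = 106.1° ✓; |MV| = 11.50 ✓; ∠MVG = 66.30° ✓; |VG| = 20.40 ✗.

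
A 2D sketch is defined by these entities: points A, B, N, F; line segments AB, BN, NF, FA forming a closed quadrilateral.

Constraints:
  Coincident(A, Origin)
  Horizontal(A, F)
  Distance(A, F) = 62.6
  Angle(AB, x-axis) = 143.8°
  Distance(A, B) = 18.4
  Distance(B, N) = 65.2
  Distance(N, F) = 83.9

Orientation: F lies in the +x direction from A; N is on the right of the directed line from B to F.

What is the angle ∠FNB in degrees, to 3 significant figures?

61.8°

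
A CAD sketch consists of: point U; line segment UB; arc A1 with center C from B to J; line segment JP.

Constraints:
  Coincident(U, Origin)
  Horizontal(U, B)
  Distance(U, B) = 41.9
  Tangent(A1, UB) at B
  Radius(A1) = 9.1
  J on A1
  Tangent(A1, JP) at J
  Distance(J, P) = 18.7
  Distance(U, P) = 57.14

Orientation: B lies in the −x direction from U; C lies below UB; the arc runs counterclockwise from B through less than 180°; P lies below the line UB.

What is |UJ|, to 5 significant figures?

51.905

Checks: |CJ| = 9.100 ✓; ∠(CJ, JP) = 90.00° ✓; |JP| = 18.70 ✓; |UP| = 57.14 ✓.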